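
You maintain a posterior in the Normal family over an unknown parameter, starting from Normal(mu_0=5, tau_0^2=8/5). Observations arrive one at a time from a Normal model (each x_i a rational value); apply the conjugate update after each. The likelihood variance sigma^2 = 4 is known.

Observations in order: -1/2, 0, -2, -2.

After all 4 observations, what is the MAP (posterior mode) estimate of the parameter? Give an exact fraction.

obs 1: x=-1/2 → posterior Normal(24/7, 8/7)
obs 2: x=0 → posterior Normal(8/3, 8/9)
obs 3: x=-2 → posterior Normal(20/11, 8/11)
obs 4: x=-2 → posterior Normal(16/13, 8/13)

16/13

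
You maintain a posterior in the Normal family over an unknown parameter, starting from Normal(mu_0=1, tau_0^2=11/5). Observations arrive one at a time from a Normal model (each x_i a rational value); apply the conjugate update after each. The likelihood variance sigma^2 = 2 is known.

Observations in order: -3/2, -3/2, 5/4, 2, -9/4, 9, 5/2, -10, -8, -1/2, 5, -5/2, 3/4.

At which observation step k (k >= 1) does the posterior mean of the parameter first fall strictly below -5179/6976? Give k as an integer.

k = 9

obs 1: x=-3/2 → posterior Normal(-13/42, 22/21)
obs 2: x=-3/2 → posterior Normal(-23/32, 11/16)
obs 3: x=5/4 → posterior Normal(-37/172, 22/43)
obs 4: x=2 → posterior Normal(17/72, 11/27)
obs 5: x=-9/4 → posterior Normal(-12/65, 22/65)
obs 6: x=9 → posterior Normal(87/76, 11/38)
obs 7: x=5/2 → posterior Normal(229/174, 22/87)
obs 8: x=-10 → posterior Normal(9/196, 11/49)
obs 9: x=-8 → posterior Normal(-167/218, 22/109)
obs 10: x=-1/2 → posterior Normal(-89/120, 11/60)
obs 11: x=5 → posterior Normal(-34/131, 22/131)
obs 12: x=-5/2 → posterior Normal(-123/284, 11/71)
obs 13: x=3/4 → posterior Normal(-71/204, 22/153)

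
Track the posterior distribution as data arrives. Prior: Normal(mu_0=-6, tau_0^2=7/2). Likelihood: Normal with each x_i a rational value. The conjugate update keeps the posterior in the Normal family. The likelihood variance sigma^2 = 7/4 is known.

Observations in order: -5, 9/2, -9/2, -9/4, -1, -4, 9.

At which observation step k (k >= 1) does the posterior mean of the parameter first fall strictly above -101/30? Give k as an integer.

k = 2

obs 1: x=-5 → posterior Normal(-16/3, 7/6)
obs 2: x=9/2 → posterior Normal(-7/5, 7/10)
obs 3: x=-9/2 → posterior Normal(-16/7, 1/2)
obs 4: x=-9/4 → posterior Normal(-41/18, 7/18)
obs 5: x=-1 → posterior Normal(-45/22, 7/22)
obs 6: x=-4 → posterior Normal(-61/26, 7/26)
obs 7: x=9 → posterior Normal(-5/6, 7/30)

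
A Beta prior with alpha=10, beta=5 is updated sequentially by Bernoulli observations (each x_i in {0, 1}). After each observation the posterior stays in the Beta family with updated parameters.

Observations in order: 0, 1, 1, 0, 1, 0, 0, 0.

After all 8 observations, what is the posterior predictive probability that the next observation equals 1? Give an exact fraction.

obs 1: x=0 → posterior Beta(10, 6)
obs 2: x=1 → posterior Beta(11, 6)
obs 3: x=1 → posterior Beta(12, 6)
obs 4: x=0 → posterior Beta(12, 7)
obs 5: x=1 → posterior Beta(13, 7)
obs 6: x=0 → posterior Beta(13, 8)
obs 7: x=0 → posterior Beta(13, 9)
obs 8: x=0 → posterior Beta(13, 10)

13/23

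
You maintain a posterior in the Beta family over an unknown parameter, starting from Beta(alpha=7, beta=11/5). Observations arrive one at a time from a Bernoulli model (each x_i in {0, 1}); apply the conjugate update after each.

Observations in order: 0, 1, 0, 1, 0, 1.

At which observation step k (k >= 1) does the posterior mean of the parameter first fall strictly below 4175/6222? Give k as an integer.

k = 3

obs 1: x=0 → posterior Beta(7, 16/5)
obs 2: x=1 → posterior Beta(8, 16/5)
obs 3: x=0 → posterior Beta(8, 21/5)
obs 4: x=1 → posterior Beta(9, 21/5)
obs 5: x=0 → posterior Beta(9, 26/5)
obs 6: x=1 → posterior Beta(10, 26/5)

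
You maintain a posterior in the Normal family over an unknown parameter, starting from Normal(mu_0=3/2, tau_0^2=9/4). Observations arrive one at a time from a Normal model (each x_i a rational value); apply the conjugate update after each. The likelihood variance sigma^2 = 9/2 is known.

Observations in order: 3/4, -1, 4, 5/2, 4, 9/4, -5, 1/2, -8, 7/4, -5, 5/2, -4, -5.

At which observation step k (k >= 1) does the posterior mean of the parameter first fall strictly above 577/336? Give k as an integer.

k = 5

obs 1: x=3/4 → posterior Normal(5/4, 3/2)
obs 2: x=-1 → posterior Normal(11/16, 9/8)
obs 3: x=4 → posterior Normal(27/20, 9/10)
obs 4: x=5/2 → posterior Normal(37/24, 3/4)
obs 5: x=4 → posterior Normal(53/28, 9/14)
obs 6: x=9/4 → posterior Normal(31/16, 9/16)
obs 7: x=-5 → posterior Normal(7/6, 1/2)
obs 8: x=1/2 → posterior Normal(11/10, 9/20)
obs 9: x=-8 → posterior Normal(3/11, 9/22)
obs 10: x=7/4 → posterior Normal(19/48, 3/8)
obs 11: x=-5 → posterior Normal(-1/52, 9/26)
obs 12: x=5/2 → posterior Normal(9/56, 9/28)
obs 13: x=-4 → posterior Normal(-7/60, 3/10)
obs 14: x=-5 → posterior Normal(-27/64, 9/32)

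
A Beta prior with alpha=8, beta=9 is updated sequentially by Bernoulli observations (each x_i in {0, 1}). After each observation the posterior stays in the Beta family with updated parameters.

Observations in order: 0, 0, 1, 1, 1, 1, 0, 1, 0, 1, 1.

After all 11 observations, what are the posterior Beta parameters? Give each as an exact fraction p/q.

obs 1: x=0 → posterior Beta(8, 10)
obs 2: x=0 → posterior Beta(8, 11)
obs 3: x=1 → posterior Beta(9, 11)
obs 4: x=1 → posterior Beta(10, 11)
obs 5: x=1 → posterior Beta(11, 11)
obs 6: x=1 → posterior Beta(12, 11)
obs 7: x=0 → posterior Beta(12, 12)
obs 8: x=1 → posterior Beta(13, 12)
obs 9: x=0 → posterior Beta(13, 13)
obs 10: x=1 → posterior Beta(14, 13)
obs 11: x=1 → posterior Beta(15, 13)

alpha=15, beta=13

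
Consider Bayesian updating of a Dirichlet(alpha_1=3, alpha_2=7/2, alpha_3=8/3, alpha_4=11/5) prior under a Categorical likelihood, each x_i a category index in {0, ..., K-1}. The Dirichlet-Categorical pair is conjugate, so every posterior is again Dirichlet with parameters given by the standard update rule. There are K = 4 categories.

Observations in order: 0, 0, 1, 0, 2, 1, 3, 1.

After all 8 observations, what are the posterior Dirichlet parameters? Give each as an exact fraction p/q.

obs 1: x=0 → posterior Dirichlet(4, 7/2, 8/3, 11/5)
obs 2: x=0 → posterior Dirichlet(5, 7/2, 8/3, 11/5)
obs 3: x=1 → posterior Dirichlet(5, 9/2, 8/3, 11/5)
obs 4: x=0 → posterior Dirichlet(6, 9/2, 8/3, 11/5)
obs 5: x=2 → posterior Dirichlet(6, 9/2, 11/3, 11/5)
obs 6: x=1 → posterior Dirichlet(6, 11/2, 11/3, 11/5)
obs 7: x=3 → posterior Dirichlet(6, 11/2, 11/3, 16/5)
obs 8: x=1 → posterior Dirichlet(6, 13/2, 11/3, 16/5)

alpha_1=6, alpha_2=13/2, alpha_3=11/3, alpha_4=16/5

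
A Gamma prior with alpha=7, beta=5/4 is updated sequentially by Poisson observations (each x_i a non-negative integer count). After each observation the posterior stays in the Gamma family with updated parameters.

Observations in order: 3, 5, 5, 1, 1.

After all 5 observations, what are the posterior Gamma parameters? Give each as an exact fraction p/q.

alpha=22, beta=25/4

obs 1: x=3 → posterior Gamma(10, 9/4)
obs 2: x=5 → posterior Gamma(15, 13/4)
obs 3: x=5 → posterior Gamma(20, 17/4)
obs 4: x=1 → posterior Gamma(21, 21/4)
obs 5: x=1 → posterior Gamma(22, 25/4)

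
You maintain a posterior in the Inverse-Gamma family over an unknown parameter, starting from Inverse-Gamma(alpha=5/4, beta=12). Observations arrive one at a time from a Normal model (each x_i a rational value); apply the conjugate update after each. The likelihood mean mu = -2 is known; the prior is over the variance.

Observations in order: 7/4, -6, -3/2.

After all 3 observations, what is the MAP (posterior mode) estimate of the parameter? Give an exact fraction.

869/120

obs 1: x=7/4 → posterior Inverse-Gamma(7/4, 609/32)
obs 2: x=-6 → posterior Inverse-Gamma(9/4, 865/32)
obs 3: x=-3/2 → posterior Inverse-Gamma(11/4, 869/32)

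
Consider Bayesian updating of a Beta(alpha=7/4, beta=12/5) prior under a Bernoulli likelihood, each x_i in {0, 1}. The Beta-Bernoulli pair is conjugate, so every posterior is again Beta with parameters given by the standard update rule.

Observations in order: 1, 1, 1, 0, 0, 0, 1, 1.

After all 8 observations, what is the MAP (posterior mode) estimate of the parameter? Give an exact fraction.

115/203

obs 1: x=1 → posterior Beta(11/4, 12/5)
obs 2: x=1 → posterior Beta(15/4, 12/5)
obs 3: x=1 → posterior Beta(19/4, 12/5)
obs 4: x=0 → posterior Beta(19/4, 17/5)
obs 5: x=0 → posterior Beta(19/4, 22/5)
obs 6: x=0 → posterior Beta(19/4, 27/5)
obs 7: x=1 → posterior Beta(23/4, 27/5)
obs 8: x=1 → posterior Beta(27/4, 27/5)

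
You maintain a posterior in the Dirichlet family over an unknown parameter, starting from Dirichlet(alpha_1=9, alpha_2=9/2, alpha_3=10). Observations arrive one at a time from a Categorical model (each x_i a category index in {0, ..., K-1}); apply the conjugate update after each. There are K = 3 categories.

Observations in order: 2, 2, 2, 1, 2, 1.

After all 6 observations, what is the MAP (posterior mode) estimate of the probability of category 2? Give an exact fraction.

26/53

obs 1: x=2 → posterior Dirichlet(9, 9/2, 11)
obs 2: x=2 → posterior Dirichlet(9, 9/2, 12)
obs 3: x=2 → posterior Dirichlet(9, 9/2, 13)
obs 4: x=1 → posterior Dirichlet(9, 11/2, 13)
obs 5: x=2 → posterior Dirichlet(9, 11/2, 14)
obs 6: x=1 → posterior Dirichlet(9, 13/2, 14)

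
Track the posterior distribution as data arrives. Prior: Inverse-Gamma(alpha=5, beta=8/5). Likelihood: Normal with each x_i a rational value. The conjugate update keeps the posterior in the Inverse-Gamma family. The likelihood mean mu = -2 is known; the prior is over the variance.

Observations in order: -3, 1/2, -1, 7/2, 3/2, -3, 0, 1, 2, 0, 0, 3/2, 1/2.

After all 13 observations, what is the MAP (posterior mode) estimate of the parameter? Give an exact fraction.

obs 1: x=-3 → posterior Inverse-Gamma(11/2, 21/10)
obs 2: x=1/2 → posterior Inverse-Gamma(6, 209/40)
obs 3: x=-1 → posterior Inverse-Gamma(13/2, 229/40)
obs 4: x=7/2 → posterior Inverse-Gamma(7, 417/20)
obs 5: x=3/2 → posterior Inverse-Gamma(15/2, 1079/40)
obs 6: x=-3 → posterior Inverse-Gamma(8, 1099/40)
obs 7: x=0 → posterior Inverse-Gamma(17/2, 1179/40)
obs 8: x=1 → posterior Inverse-Gamma(9, 1359/40)
obs 9: x=2 → posterior Inverse-Gamma(19/2, 1679/40)
obs 10: x=0 → posterior Inverse-Gamma(10, 1759/40)
obs 11: x=0 → posterior Inverse-Gamma(21/2, 1839/40)
obs 12: x=3/2 → posterior Inverse-Gamma(11, 521/10)
obs 13: x=1/2 → posterior Inverse-Gamma(23/2, 2209/40)

2209/500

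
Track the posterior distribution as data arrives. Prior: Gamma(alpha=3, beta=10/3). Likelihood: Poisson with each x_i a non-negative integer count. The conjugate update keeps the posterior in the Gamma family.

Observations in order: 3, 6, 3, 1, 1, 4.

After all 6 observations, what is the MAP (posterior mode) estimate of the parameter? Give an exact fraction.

15/7

obs 1: x=3 → posterior Gamma(6, 13/3)
obs 2: x=6 → posterior Gamma(12, 16/3)
obs 3: x=3 → posterior Gamma(15, 19/3)
obs 4: x=1 → posterior Gamma(16, 22/3)
obs 5: x=1 → posterior Gamma(17, 25/3)
obs 6: x=4 → posterior Gamma(21, 28/3)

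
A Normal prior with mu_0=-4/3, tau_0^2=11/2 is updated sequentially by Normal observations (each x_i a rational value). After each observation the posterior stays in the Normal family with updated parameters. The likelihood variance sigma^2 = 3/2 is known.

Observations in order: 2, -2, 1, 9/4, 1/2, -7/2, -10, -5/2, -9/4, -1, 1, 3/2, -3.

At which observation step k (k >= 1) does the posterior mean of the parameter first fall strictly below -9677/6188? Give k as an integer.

k = 9

obs 1: x=2 → posterior Normal(9/7, 33/28)
obs 2: x=-2 → posterior Normal(-4/25, 33/50)
obs 3: x=1 → posterior Normal(7/36, 11/24)
obs 4: x=9/4 → posterior Normal(127/188, 33/94)
obs 5: x=1/2 → posterior Normal(149/232, 33/116)
obs 6: x=-7/2 → posterior Normal(-5/276, 11/46)
obs 7: x=-10 → posterior Normal(-89/64, 33/160)
obs 8: x=-5/2 → posterior Normal(-555/364, 33/182)
obs 9: x=-9/4 → posterior Normal(-109/68, 11/68)
obs 10: x=-1 → posterior Normal(-349/226, 33/226)
obs 11: x=1 → posterior Normal(-327/248, 33/248)
obs 12: x=3/2 → posterior Normal(-49/45, 11/90)
obs 13: x=-3 → posterior Normal(-90/73, 33/292)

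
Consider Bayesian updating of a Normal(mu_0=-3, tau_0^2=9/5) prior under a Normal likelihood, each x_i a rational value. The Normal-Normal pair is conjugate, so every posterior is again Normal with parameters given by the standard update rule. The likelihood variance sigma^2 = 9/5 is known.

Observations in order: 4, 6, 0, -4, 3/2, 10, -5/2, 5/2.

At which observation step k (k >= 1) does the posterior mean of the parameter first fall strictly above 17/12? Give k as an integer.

obs 1: x=4 → posterior Normal(1/2, 9/10)
obs 2: x=6 → posterior Normal(7/3, 3/5)
obs 3: x=0 → posterior Normal(7/4, 9/20)
obs 4: x=-4 → posterior Normal(3/5, 9/25)
obs 5: x=3/2 → posterior Normal(3/4, 3/10)
obs 6: x=10 → posterior Normal(29/14, 9/35)
obs 7: x=-5/2 → posterior Normal(3/2, 9/40)
obs 8: x=5/2 → posterior Normal(29/18, 1/5)

k = 2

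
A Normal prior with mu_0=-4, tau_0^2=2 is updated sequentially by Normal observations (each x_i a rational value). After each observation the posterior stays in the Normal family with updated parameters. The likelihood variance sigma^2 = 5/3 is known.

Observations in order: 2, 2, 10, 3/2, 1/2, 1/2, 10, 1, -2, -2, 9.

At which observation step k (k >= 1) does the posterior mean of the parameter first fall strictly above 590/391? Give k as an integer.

obs 1: x=2 → posterior Normal(-8/11, 10/11)
obs 2: x=2 → posterior Normal(4/17, 10/17)
obs 3: x=10 → posterior Normal(64/23, 10/23)
obs 4: x=3/2 → posterior Normal(73/29, 10/29)
obs 5: x=1/2 → posterior Normal(76/35, 2/7)
obs 6: x=1/2 → posterior Normal(79/41, 10/41)
obs 7: x=10 → posterior Normal(139/47, 10/47)
obs 8: x=1 → posterior Normal(145/53, 10/53)
obs 9: x=-2 → posterior Normal(133/59, 10/59)
obs 10: x=-2 → posterior Normal(121/65, 2/13)
obs 11: x=9 → posterior Normal(175/71, 10/71)

k = 3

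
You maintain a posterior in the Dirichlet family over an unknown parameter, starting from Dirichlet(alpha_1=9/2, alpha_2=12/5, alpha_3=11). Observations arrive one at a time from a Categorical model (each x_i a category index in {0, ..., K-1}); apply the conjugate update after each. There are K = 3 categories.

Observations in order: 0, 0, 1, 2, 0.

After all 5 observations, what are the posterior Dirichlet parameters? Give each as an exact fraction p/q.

alpha_1=15/2, alpha_2=17/5, alpha_3=12

obs 1: x=0 → posterior Dirichlet(11/2, 12/5, 11)
obs 2: x=0 → posterior Dirichlet(13/2, 12/5, 11)
obs 3: x=1 → posterior Dirichlet(13/2, 17/5, 11)
obs 4: x=2 → posterior Dirichlet(13/2, 17/5, 12)
obs 5: x=0 → posterior Dirichlet(15/2, 17/5, 12)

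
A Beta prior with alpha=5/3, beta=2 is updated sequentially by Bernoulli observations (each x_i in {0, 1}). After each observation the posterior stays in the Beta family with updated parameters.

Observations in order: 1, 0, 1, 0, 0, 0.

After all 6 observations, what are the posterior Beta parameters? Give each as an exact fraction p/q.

obs 1: x=1 → posterior Beta(8/3, 2)
obs 2: x=0 → posterior Beta(8/3, 3)
obs 3: x=1 → posterior Beta(11/3, 3)
obs 4: x=0 → posterior Beta(11/3, 4)
obs 5: x=0 → posterior Beta(11/3, 5)
obs 6: x=0 → posterior Beta(11/3, 6)

alpha=11/3, beta=6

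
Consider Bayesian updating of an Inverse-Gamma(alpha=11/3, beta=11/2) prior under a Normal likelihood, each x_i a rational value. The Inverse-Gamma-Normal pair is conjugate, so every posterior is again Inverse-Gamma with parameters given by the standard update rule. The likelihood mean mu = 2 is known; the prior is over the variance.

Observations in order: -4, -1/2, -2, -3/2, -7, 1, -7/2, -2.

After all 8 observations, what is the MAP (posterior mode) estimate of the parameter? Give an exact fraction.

obs 1: x=-4 → posterior Inverse-Gamma(25/6, 47/2)
obs 2: x=-1/2 → posterior Inverse-Gamma(14/3, 213/8)
obs 3: x=-2 → posterior Inverse-Gamma(31/6, 277/8)
obs 4: x=-3/2 → posterior Inverse-Gamma(17/3, 163/4)
obs 5: x=-7 → posterior Inverse-Gamma(37/6, 325/4)
obs 6: x=1 → posterior Inverse-Gamma(20/3, 327/4)
obs 7: x=-7/2 → posterior Inverse-Gamma(43/6, 775/8)
obs 8: x=-2 → posterior Inverse-Gamma(23/3, 839/8)

2517/208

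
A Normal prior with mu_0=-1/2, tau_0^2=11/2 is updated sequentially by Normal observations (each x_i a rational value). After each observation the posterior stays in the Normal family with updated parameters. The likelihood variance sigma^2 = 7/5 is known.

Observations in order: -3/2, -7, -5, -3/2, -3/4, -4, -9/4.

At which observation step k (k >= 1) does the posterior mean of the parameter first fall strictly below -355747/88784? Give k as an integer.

obs 1: x=-3/2 → posterior Normal(-179/138, 77/69)
obs 2: x=-7 → posterior Normal(-949/248, 77/124)
obs 3: x=-5 → posterior Normal(-1499/358, 77/179)
obs 4: x=-3/2 → posterior Normal(-32/9, 77/234)
obs 5: x=-3/4 → posterior Normal(-3493/1156, 77/289)
obs 6: x=-4 → posterior Normal(-4373/1376, 77/344)
obs 7: x=-9/4 → posterior Normal(-1217/399, 11/57)

k = 3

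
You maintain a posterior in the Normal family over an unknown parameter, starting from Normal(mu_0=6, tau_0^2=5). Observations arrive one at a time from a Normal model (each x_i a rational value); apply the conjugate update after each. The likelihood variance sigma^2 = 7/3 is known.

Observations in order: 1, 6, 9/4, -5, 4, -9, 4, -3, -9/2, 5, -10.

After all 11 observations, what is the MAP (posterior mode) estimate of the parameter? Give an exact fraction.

obs 1: x=1 → posterior Normal(57/22, 35/22)
obs 2: x=6 → posterior Normal(147/37, 35/37)
obs 3: x=9/4 → posterior Normal(723/208, 35/52)
obs 4: x=-5 → posterior Normal(423/268, 35/67)
obs 5: x=4 → posterior Normal(663/328, 35/82)
obs 6: x=-9 → posterior Normal(123/388, 35/97)
obs 7: x=4 → posterior Normal(363/448, 5/16)
obs 8: x=-3 → posterior Normal(183/508, 35/127)
obs 9: x=-9/2 → posterior Normal(-87/568, 35/142)
obs 10: x=5 → posterior Normal(213/628, 35/157)
obs 11: x=-10 → posterior Normal(-9/16, 35/172)

-9/16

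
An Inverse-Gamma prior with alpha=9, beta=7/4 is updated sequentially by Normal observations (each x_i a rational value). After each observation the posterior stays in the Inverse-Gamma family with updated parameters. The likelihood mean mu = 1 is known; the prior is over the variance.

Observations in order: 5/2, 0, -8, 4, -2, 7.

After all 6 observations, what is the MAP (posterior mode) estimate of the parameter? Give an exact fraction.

obs 1: x=5/2 → posterior Inverse-Gamma(19/2, 23/8)
obs 2: x=0 → posterior Inverse-Gamma(10, 27/8)
obs 3: x=-8 → posterior Inverse-Gamma(21/2, 351/8)
obs 4: x=4 → posterior Inverse-Gamma(11, 387/8)
obs 5: x=-2 → posterior Inverse-Gamma(23/2, 423/8)
obs 6: x=7 → posterior Inverse-Gamma(12, 567/8)

567/104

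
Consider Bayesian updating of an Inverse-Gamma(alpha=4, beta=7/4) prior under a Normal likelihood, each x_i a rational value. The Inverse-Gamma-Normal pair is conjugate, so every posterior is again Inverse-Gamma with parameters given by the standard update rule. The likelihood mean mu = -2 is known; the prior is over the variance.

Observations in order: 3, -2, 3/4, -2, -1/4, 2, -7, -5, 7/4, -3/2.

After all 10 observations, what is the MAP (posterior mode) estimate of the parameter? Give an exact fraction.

331/64

obs 1: x=3 → posterior Inverse-Gamma(9/2, 57/4)
obs 2: x=-2 → posterior Inverse-Gamma(5, 57/4)
obs 3: x=3/4 → posterior Inverse-Gamma(11/2, 577/32)
obs 4: x=-2 → posterior Inverse-Gamma(6, 577/32)
obs 5: x=-1/4 → posterior Inverse-Gamma(13/2, 313/16)
obs 6: x=2 → posterior Inverse-Gamma(7, 441/16)
obs 7: x=-7 → posterior Inverse-Gamma(15/2, 641/16)
obs 8: x=-5 → posterior Inverse-Gamma(8, 713/16)
obs 9: x=7/4 → posterior Inverse-Gamma(17/2, 1651/32)
obs 10: x=-3/2 → posterior Inverse-Gamma(9, 1655/32)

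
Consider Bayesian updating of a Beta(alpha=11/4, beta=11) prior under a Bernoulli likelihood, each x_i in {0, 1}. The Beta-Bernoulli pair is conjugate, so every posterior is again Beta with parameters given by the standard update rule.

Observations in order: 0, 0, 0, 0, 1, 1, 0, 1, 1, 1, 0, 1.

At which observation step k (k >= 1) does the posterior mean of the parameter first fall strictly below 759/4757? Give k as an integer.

obs 1: x=0 → posterior Beta(11/4, 12)
obs 2: x=0 → posterior Beta(11/4, 13)
obs 3: x=0 → posterior Beta(11/4, 14)
obs 4: x=0 → posterior Beta(11/4, 15)
obs 5: x=1 → posterior Beta(15/4, 15)
obs 6: x=1 → posterior Beta(19/4, 15)
obs 7: x=0 → posterior Beta(19/4, 16)
obs 8: x=1 → posterior Beta(23/4, 16)
obs 9: x=1 → posterior Beta(27/4, 16)
obs 10: x=1 → posterior Beta(31/4, 16)
obs 11: x=0 → posterior Beta(31/4, 17)
obs 12: x=1 → posterior Beta(35/4, 17)

k = 4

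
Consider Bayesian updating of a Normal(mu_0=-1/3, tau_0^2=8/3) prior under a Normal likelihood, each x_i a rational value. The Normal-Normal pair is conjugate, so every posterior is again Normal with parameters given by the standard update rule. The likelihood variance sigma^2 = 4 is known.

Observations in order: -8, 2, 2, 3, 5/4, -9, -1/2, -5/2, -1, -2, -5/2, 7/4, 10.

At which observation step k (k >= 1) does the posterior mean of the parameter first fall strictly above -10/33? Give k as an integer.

obs 1: x=-8 → posterior Normal(-17/5, 8/5)
obs 2: x=2 → posterior Normal(-13/7, 8/7)
obs 3: x=2 → posterior Normal(-1, 8/9)
obs 4: x=3 → posterior Normal(-3/11, 8/11)
obs 5: x=5/4 → posterior Normal(-1/26, 8/13)
obs 6: x=-9 → posterior Normal(-37/30, 8/15)
obs 7: x=-1/2 → posterior Normal(-39/34, 8/17)
obs 8: x=-5/2 → posterior Normal(-49/38, 8/19)
obs 9: x=-1 → posterior Normal(-53/42, 8/21)
obs 10: x=-2 → posterior Normal(-61/46, 8/23)
obs 11: x=-5/2 → posterior Normal(-71/50, 8/25)
obs 12: x=7/4 → posterior Normal(-32/27, 8/27)
obs 13: x=10 → posterior Normal(-12/29, 8/29)

k = 4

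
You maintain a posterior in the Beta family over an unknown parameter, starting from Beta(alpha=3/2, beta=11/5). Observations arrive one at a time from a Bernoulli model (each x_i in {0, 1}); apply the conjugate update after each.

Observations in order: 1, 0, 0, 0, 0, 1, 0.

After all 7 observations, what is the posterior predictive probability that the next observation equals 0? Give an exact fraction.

obs 1: x=1 → posterior Beta(5/2, 11/5)
obs 2: x=0 → posterior Beta(5/2, 16/5)
obs 3: x=0 → posterior Beta(5/2, 21/5)
obs 4: x=0 → posterior Beta(5/2, 26/5)
obs 5: x=0 → posterior Beta(5/2, 31/5)
obs 6: x=1 → posterior Beta(7/2, 31/5)
obs 7: x=0 → posterior Beta(7/2, 36/5)

72/107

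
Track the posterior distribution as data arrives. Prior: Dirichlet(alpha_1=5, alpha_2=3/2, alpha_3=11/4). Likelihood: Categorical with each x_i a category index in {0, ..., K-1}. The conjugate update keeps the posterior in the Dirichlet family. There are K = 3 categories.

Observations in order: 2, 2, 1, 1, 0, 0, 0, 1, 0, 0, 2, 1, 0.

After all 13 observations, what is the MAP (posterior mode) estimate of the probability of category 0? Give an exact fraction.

40/77

obs 1: x=2 → posterior Dirichlet(5, 3/2, 15/4)
obs 2: x=2 → posterior Dirichlet(5, 3/2, 19/4)
obs 3: x=1 → posterior Dirichlet(5, 5/2, 19/4)
obs 4: x=1 → posterior Dirichlet(5, 7/2, 19/4)
obs 5: x=0 → posterior Dirichlet(6, 7/2, 19/4)
obs 6: x=0 → posterior Dirichlet(7, 7/2, 19/4)
obs 7: x=0 → posterior Dirichlet(8, 7/2, 19/4)
obs 8: x=1 → posterior Dirichlet(8, 9/2, 19/4)
obs 9: x=0 → posterior Dirichlet(9, 9/2, 19/4)
obs 10: x=0 → posterior Dirichlet(10, 9/2, 19/4)
obs 11: x=2 → posterior Dirichlet(10, 9/2, 23/4)
obs 12: x=1 → posterior Dirichlet(10, 11/2, 23/4)
obs 13: x=0 → posterior Dirichlet(11, 11/2, 23/4)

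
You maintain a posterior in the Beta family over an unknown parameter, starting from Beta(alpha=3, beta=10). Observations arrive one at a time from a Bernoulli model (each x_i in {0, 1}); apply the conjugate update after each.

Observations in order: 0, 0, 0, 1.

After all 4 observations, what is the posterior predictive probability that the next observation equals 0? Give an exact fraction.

13/17

obs 1: x=0 → posterior Beta(3, 11)
obs 2: x=0 → posterior Beta(3, 12)
obs 3: x=0 → posterior Beta(3, 13)
obs 4: x=1 → posterior Beta(4, 13)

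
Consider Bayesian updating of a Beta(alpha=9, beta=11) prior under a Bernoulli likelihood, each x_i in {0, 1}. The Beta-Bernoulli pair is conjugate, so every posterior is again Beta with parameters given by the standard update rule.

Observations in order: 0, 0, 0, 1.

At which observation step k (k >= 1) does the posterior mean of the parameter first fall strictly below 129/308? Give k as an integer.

k = 2

obs 1: x=0 → posterior Beta(9, 12)
obs 2: x=0 → posterior Beta(9, 13)
obs 3: x=0 → posterior Beta(9, 14)
obs 4: x=1 → posterior Beta(10, 14)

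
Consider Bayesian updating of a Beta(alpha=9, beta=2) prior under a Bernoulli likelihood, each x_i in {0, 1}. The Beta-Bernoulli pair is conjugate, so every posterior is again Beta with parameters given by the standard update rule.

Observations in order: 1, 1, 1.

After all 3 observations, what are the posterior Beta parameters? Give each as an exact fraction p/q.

obs 1: x=1 → posterior Beta(10, 2)
obs 2: x=1 → posterior Beta(11, 2)
obs 3: x=1 → posterior Beta(12, 2)

alpha=12, beta=2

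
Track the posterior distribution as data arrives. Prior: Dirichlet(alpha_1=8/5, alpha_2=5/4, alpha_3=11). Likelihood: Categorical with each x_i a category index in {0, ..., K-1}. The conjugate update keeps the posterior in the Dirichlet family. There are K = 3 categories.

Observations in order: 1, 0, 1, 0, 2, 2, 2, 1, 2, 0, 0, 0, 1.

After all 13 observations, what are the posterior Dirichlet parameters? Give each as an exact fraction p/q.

alpha_1=33/5, alpha_2=21/4, alpha_3=15

obs 1: x=1 → posterior Dirichlet(8/5, 9/4, 11)
obs 2: x=0 → posterior Dirichlet(13/5, 9/4, 11)
obs 3: x=1 → posterior Dirichlet(13/5, 13/4, 11)
obs 4: x=0 → posterior Dirichlet(18/5, 13/4, 11)
obs 5: x=2 → posterior Dirichlet(18/5, 13/4, 12)
obs 6: x=2 → posterior Dirichlet(18/5, 13/4, 13)
obs 7: x=2 → posterior Dirichlet(18/5, 13/4, 14)
obs 8: x=1 → posterior Dirichlet(18/5, 17/4, 14)
obs 9: x=2 → posterior Dirichlet(18/5, 17/4, 15)
obs 10: x=0 → posterior Dirichlet(23/5, 17/4, 15)
obs 11: x=0 → posterior Dirichlet(28/5, 17/4, 15)
obs 12: x=0 → posterior Dirichlet(33/5, 17/4, 15)
obs 13: x=1 → posterior Dirichlet(33/5, 21/4, 15)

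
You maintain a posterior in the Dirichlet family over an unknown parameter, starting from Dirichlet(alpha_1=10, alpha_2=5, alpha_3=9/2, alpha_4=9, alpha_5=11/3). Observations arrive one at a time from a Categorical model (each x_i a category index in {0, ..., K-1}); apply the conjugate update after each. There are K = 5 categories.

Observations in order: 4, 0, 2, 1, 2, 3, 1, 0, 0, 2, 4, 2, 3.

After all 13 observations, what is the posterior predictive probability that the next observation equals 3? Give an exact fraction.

66/271

obs 1: x=4 → posterior Dirichlet(10, 5, 9/2, 9, 14/3)
obs 2: x=0 → posterior Dirichlet(11, 5, 9/2, 9, 14/3)
obs 3: x=2 → posterior Dirichlet(11, 5, 11/2, 9, 14/3)
obs 4: x=1 → posterior Dirichlet(11, 6, 11/2, 9, 14/3)
obs 5: x=2 → posterior Dirichlet(11, 6, 13/2, 9, 14/3)
obs 6: x=3 → posterior Dirichlet(11, 6, 13/2, 10, 14/3)
obs 7: x=1 → posterior Dirichlet(11, 7, 13/2, 10, 14/3)
obs 8: x=0 → posterior Dirichlet(12, 7, 13/2, 10, 14/3)
obs 9: x=0 → posterior Dirichlet(13, 7, 13/2, 10, 14/3)
obs 10: x=2 → posterior Dirichlet(13, 7, 15/2, 10, 14/3)
obs 11: x=4 → posterior Dirichlet(13, 7, 15/2, 10, 17/3)
obs 12: x=2 → posterior Dirichlet(13, 7, 17/2, 10, 17/3)
obs 13: x=3 → posterior Dirichlet(13, 7, 17/2, 11, 17/3)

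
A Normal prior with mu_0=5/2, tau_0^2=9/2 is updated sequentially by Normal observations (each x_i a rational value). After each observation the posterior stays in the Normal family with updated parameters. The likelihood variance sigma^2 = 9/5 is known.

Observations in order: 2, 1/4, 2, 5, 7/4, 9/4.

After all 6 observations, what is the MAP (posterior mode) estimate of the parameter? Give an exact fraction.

obs 1: x=2 → posterior Normal(15/7, 9/7)
obs 2: x=1/4 → posterior Normal(65/48, 3/4)
obs 3: x=2 → posterior Normal(105/68, 9/17)
obs 4: x=5 → posterior Normal(205/88, 9/22)
obs 5: x=7/4 → posterior Normal(20/9, 1/3)
obs 6: x=9/4 → posterior Normal(285/128, 9/32)

285/128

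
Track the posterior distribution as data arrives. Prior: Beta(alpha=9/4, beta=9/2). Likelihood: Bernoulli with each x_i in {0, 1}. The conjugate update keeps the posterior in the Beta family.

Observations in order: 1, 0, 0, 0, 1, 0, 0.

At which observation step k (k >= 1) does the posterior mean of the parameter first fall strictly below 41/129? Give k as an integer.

k = 4

obs 1: x=1 → posterior Beta(13/4, 9/2)
obs 2: x=0 → posterior Beta(13/4, 11/2)
obs 3: x=0 → posterior Beta(13/4, 13/2)
obs 4: x=0 → posterior Beta(13/4, 15/2)
obs 5: x=1 → posterior Beta(17/4, 15/2)
obs 6: x=0 → posterior Beta(17/4, 17/2)
obs 7: x=0 → posterior Beta(17/4, 19/2)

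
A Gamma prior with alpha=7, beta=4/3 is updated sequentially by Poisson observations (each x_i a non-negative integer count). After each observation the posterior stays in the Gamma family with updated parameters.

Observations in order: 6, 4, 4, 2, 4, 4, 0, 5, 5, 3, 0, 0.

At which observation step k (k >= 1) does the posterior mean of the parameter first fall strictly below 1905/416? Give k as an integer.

k = 4

obs 1: x=6 → posterior Gamma(13, 7/3)
obs 2: x=4 → posterior Gamma(17, 10/3)
obs 3: x=4 → posterior Gamma(21, 13/3)
obs 4: x=2 → posterior Gamma(23, 16/3)
obs 5: x=4 → posterior Gamma(27, 19/3)
obs 6: x=4 → posterior Gamma(31, 22/3)
obs 7: x=0 → posterior Gamma(31, 25/3)
obs 8: x=5 → posterior Gamma(36, 28/3)
obs 9: x=5 → posterior Gamma(41, 31/3)
obs 10: x=3 → posterior Gamma(44, 34/3)
obs 11: x=0 → posterior Gamma(44, 37/3)
obs 12: x=0 → posterior Gamma(44, 40/3)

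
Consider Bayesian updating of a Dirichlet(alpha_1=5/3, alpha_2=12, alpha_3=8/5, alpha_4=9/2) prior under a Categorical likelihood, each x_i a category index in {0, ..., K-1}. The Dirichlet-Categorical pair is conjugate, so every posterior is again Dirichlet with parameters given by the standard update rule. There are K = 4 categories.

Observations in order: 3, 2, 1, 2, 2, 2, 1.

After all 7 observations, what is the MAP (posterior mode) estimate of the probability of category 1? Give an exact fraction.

390/683

obs 1: x=3 → posterior Dirichlet(5/3, 12, 8/5, 11/2)
obs 2: x=2 → posterior Dirichlet(5/3, 12, 13/5, 11/2)
obs 3: x=1 → posterior Dirichlet(5/3, 13, 13/5, 11/2)
obs 4: x=2 → posterior Dirichlet(5/3, 13, 18/5, 11/2)
obs 5: x=2 → posterior Dirichlet(5/3, 13, 23/5, 11/2)
obs 6: x=2 → posterior Dirichlet(5/3, 13, 28/5, 11/2)
obs 7: x=1 → posterior Dirichlet(5/3, 14, 28/5, 11/2)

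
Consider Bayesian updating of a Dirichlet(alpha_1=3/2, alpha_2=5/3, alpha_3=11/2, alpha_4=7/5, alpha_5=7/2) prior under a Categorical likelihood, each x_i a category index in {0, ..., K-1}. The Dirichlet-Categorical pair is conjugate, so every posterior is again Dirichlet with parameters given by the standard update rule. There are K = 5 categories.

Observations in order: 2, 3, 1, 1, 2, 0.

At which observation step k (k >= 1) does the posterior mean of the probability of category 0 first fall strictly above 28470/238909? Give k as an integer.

k = 6

obs 1: x=2 → posterior Dirichlet(3/2, 5/3, 13/2, 7/5, 7/2)
obs 2: x=3 → posterior Dirichlet(3/2, 5/3, 13/2, 12/5, 7/2)
obs 3: x=1 → posterior Dirichlet(3/2, 8/3, 13/2, 12/5, 7/2)
obs 4: x=1 → posterior Dirichlet(3/2, 11/3, 13/2, 12/5, 7/2)
obs 5: x=2 → posterior Dirichlet(3/2, 11/3, 15/2, 12/5, 7/2)
obs 6: x=0 → posterior Dirichlet(5/2, 11/3, 15/2, 12/5, 7/2)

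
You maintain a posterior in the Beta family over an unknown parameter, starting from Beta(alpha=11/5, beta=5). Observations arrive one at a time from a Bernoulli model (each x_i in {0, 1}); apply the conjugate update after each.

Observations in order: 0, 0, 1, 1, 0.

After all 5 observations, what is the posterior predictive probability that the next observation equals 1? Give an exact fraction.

obs 1: x=0 → posterior Beta(11/5, 6)
obs 2: x=0 → posterior Beta(11/5, 7)
obs 3: x=1 → posterior Beta(16/5, 7)
obs 4: x=1 → posterior Beta(21/5, 7)
obs 5: x=0 → posterior Beta(21/5, 8)

21/61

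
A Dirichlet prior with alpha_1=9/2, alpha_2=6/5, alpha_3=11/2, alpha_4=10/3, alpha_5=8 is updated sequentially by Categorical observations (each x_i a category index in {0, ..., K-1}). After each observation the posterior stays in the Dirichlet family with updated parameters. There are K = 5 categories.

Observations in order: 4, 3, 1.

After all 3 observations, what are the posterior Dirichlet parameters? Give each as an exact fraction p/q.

obs 1: x=4 → posterior Dirichlet(9/2, 6/5, 11/2, 10/3, 9)
obs 2: x=3 → posterior Dirichlet(9/2, 6/5, 11/2, 13/3, 9)
obs 3: x=1 → posterior Dirichlet(9/2, 11/5, 11/2, 13/3, 9)

alpha_1=9/2, alpha_2=11/5, alpha_3=11/2, alpha_4=13/3, alpha_5=9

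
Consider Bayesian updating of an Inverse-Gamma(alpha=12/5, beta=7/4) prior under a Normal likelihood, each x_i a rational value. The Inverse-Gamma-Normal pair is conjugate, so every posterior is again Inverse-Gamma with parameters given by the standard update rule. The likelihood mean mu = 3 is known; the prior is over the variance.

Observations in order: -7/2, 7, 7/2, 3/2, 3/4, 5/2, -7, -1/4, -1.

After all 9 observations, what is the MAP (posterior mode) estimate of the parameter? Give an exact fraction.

obs 1: x=-7/2 → posterior Inverse-Gamma(29/10, 183/8)
obs 2: x=7 → posterior Inverse-Gamma(17/5, 247/8)
obs 3: x=7/2 → posterior Inverse-Gamma(39/10, 31)
obs 4: x=3/2 → posterior Inverse-Gamma(22/5, 257/8)
obs 5: x=3/4 → posterior Inverse-Gamma(49/10, 1109/32)
obs 6: x=5/2 → posterior Inverse-Gamma(27/5, 1113/32)
obs 7: x=-7 → posterior Inverse-Gamma(59/10, 2713/32)
obs 8: x=-1/4 → posterior Inverse-Gamma(32/5, 1441/16)
obs 9: x=-1 → posterior Inverse-Gamma(69/10, 1569/16)

7845/632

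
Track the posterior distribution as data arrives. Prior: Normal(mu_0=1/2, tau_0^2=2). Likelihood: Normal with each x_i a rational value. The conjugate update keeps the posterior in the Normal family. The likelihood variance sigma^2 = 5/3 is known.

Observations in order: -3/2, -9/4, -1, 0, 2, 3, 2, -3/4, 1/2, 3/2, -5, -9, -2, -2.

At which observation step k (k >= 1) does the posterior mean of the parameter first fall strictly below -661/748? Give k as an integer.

k = 2

obs 1: x=-3/2 → posterior Normal(-13/22, 10/11)
obs 2: x=-9/4 → posterior Normal(-20/17, 10/17)
obs 3: x=-1 → posterior Normal(-26/23, 10/23)
obs 4: x=0 → posterior Normal(-26/29, 10/29)
obs 5: x=2 → posterior Normal(-2/5, 2/7)
obs 6: x=3 → posterior Normal(4/41, 10/41)
obs 7: x=2 → posterior Normal(16/47, 10/47)
obs 8: x=-3/4 → posterior Normal(23/106, 10/53)
obs 9: x=1/2 → posterior Normal(29/118, 10/59)
obs 10: x=3/2 → posterior Normal(47/130, 2/13)
obs 11: x=-5 → posterior Normal(-13/142, 10/71)
obs 12: x=-9 → posterior Normal(-11/14, 10/77)
obs 13: x=-2 → posterior Normal(-145/166, 10/83)
obs 14: x=-2 → posterior Normal(-169/178, 10/89)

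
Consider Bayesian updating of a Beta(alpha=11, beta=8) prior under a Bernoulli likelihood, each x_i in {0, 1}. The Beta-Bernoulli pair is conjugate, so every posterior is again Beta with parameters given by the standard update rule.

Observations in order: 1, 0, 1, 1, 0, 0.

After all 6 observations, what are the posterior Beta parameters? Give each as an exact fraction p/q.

alpha=14, beta=11

obs 1: x=1 → posterior Beta(12, 8)
obs 2: x=0 → posterior Beta(12, 9)
obs 3: x=1 → posterior Beta(13, 9)
obs 4: x=1 → posterior Beta(14, 9)
obs 5: x=0 → posterior Beta(14, 10)
obs 6: x=0 → posterior Beta(14, 11)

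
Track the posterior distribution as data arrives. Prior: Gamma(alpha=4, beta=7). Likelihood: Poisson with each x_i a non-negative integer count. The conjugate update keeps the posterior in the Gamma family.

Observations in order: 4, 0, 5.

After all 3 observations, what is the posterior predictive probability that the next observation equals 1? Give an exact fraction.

130000000000000/379749833583241

obs 1: x=4 → posterior Gamma(8, 8)
obs 2: x=0 → posterior Gamma(8, 9)
obs 3: x=5 → posterior Gamma(13, 10)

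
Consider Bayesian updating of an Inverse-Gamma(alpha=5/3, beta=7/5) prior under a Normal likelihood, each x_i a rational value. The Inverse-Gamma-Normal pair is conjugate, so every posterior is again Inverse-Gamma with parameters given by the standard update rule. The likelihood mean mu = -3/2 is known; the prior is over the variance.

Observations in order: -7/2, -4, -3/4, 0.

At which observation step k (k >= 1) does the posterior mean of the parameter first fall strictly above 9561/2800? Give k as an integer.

k = 2

obs 1: x=-7/2 → posterior Inverse-Gamma(13/6, 17/5)
obs 2: x=-4 → posterior Inverse-Gamma(8/3, 261/40)
obs 3: x=-3/4 → posterior Inverse-Gamma(19/6, 1089/160)
obs 4: x=0 → posterior Inverse-Gamma(11/3, 1269/160)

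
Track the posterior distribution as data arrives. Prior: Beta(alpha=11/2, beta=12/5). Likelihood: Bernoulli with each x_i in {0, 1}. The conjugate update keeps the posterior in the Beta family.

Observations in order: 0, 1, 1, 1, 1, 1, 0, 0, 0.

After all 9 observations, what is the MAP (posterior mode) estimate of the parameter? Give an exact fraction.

obs 1: x=0 → posterior Beta(11/2, 17/5)
obs 2: x=1 → posterior Beta(13/2, 17/5)
obs 3: x=1 → posterior Beta(15/2, 17/5)
obs 4: x=1 → posterior Beta(17/2, 17/5)
obs 5: x=1 → posterior Beta(19/2, 17/5)
obs 6: x=1 → posterior Beta(21/2, 17/5)
obs 7: x=0 → posterior Beta(21/2, 22/5)
obs 8: x=0 → posterior Beta(21/2, 27/5)
obs 9: x=0 → posterior Beta(21/2, 32/5)

95/149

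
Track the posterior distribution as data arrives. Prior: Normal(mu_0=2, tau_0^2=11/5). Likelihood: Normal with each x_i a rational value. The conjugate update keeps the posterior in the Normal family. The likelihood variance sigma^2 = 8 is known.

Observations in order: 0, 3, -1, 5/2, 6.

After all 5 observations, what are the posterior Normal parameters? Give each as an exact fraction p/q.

obs 1: x=0 → posterior Normal(80/51, 88/51)
obs 2: x=3 → posterior Normal(113/62, 44/31)
obs 3: x=-1 → posterior Normal(102/73, 88/73)
obs 4: x=5/2 → posterior Normal(37/24, 22/21)
obs 5: x=6 → posterior Normal(391/190, 88/95)

mu_0=391/190, tau_0^2=88/95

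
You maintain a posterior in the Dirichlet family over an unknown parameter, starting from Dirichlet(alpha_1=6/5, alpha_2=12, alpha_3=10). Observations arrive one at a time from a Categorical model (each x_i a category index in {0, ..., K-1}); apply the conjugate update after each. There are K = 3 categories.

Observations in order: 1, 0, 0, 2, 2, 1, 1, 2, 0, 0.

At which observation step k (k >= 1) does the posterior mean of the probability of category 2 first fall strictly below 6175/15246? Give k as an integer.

k = 2

obs 1: x=1 → posterior Dirichlet(6/5, 13, 10)
obs 2: x=0 → posterior Dirichlet(11/5, 13, 10)
obs 3: x=0 → posterior Dirichlet(16/5, 13, 10)
obs 4: x=2 → posterior Dirichlet(16/5, 13, 11)
obs 5: x=2 → posterior Dirichlet(16/5, 13, 12)
obs 6: x=1 → posterior Dirichlet(16/5, 14, 12)
obs 7: x=1 → posterior Dirichlet(16/5, 15, 12)
obs 8: x=2 → posterior Dirichlet(16/5, 15, 13)
obs 9: x=0 → posterior Dirichlet(21/5, 15, 13)
obs 10: x=0 → posterior Dirichlet(26/5, 15, 13)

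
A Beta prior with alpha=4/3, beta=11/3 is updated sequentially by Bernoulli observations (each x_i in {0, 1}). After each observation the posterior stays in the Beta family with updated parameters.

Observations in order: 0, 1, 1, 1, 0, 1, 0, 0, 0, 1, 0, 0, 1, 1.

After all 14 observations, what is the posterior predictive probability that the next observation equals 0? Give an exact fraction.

32/57

obs 1: x=0 → posterior Beta(4/3, 14/3)
obs 2: x=1 → posterior Beta(7/3, 14/3)
obs 3: x=1 → posterior Beta(10/3, 14/3)
obs 4: x=1 → posterior Beta(13/3, 14/3)
obs 5: x=0 → posterior Beta(13/3, 17/3)
obs 6: x=1 → posterior Beta(16/3, 17/3)
obs 7: x=0 → posterior Beta(16/3, 20/3)
obs 8: x=0 → posterior Beta(16/3, 23/3)
obs 9: x=0 → posterior Beta(16/3, 26/3)
obs 10: x=1 → posterior Beta(19/3, 26/3)
obs 11: x=0 → posterior Beta(19/3, 29/3)
obs 12: x=0 → posterior Beta(19/3, 32/3)
obs 13: x=1 → posterior Beta(22/3, 32/3)
obs 14: x=1 → posterior Beta(25/3, 32/3)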